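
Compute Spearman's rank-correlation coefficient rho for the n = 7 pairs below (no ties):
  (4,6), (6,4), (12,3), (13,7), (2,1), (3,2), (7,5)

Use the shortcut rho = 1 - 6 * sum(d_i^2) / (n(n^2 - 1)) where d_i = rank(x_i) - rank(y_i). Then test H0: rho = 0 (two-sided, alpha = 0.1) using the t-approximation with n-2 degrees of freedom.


Step 1: Rank x and y separately (midranks; no ties here).
rank(x): 4->3, 6->4, 12->6, 13->7, 2->1, 3->2, 7->5
rank(y): 6->6, 4->4, 3->3, 7->7, 1->1, 2->2, 5->5
Step 2: d_i = R_x(i) - R_y(i); compute d_i^2.
  (3-6)^2=9, (4-4)^2=0, (6-3)^2=9, (7-7)^2=0, (1-1)^2=0, (2-2)^2=0, (5-5)^2=0
sum(d^2) = 18.
Step 3: rho = 1 - 6*18 / (7*(7^2 - 1)) = 1 - 108/336 = 0.678571.
Step 4: Under H0, t = rho * sqrt((n-2)/(1-rho^2)) = 2.0657 ~ t(5).
Step 5: Two-sided p-value from the t-distribution with 5 df = 0.093750.
Step 6: alpha = 0.1. reject H0.

rho = 0.6786, p = 0.093750, reject H0 at alpha = 0.1.


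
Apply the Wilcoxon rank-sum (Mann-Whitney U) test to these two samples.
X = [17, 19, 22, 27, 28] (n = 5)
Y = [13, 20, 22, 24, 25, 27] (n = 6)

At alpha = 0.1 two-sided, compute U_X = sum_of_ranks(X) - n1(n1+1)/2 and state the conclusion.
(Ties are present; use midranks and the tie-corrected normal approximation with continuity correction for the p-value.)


Step 1: Combine and sort all 11 observations; assign midranks.
sorted (value, group): (13,Y), (17,X), (19,X), (20,Y), (22,X), (22,Y), (24,Y), (25,Y), (27,X), (27,Y), (28,X)
ranks: 13->1, 17->2, 19->3, 20->4, 22->5.5, 22->5.5, 24->7, 25->8, 27->9.5, 27->9.5, 28->11
Step 2: Rank sum for X: R1 = 2 + 3 + 5.5 + 9.5 + 11 = 31.
Step 3: U_X = R1 - n1(n1+1)/2 = 31 - 5*6/2 = 31 - 15 = 16.
       U_Y = n1*n2 - U_X = 30 - 16 = 14.
Step 4: Ties are present, so use the tie-corrected normal approximation (with continuity correction) for the p-value.
Step 5: p-value = 0.926933; compare to alpha = 0.1. fail to reject H0.

U_X = 16, p = 0.926933, fail to reject H0 at alpha = 0.1.


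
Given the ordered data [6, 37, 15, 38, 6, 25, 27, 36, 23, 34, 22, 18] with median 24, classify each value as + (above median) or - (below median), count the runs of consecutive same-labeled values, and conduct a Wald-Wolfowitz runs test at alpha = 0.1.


Step 1: Compute median = 24; label A = above, B = below.
Labels in order: BABABAAABABB  (n_A = 6, n_B = 6)
Step 2: Count runs R = 9.
Step 3: Under H0 (random ordering), E[R] = 2*n_A*n_B/(n_A+n_B) + 1 = 2*6*6/12 + 1 = 7.0000.
        Var[R] = 2*n_A*n_B*(2*n_A*n_B - n_A - n_B) / ((n_A+n_B)^2 * (n_A+n_B-1)) = 4320/1584 = 2.7273.
        SD[R] = 1.6514.
Step 4: Continuity-corrected z = (R - 0.5 - E[R]) / SD[R] = (9 - 0.5 - 7.0000) / 1.6514 = 0.9083.
Step 5: Two-sided p-value via normal approximation = 2*(1 - Phi(|z|)) = 0.363722.
Step 6: alpha = 0.1. fail to reject H0.

R = 9, z = 0.9083, p = 0.363722, fail to reject H0.


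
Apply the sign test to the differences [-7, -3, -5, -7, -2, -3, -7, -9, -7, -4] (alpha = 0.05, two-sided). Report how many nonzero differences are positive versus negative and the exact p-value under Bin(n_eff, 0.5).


Step 1: Discard zero differences. Original n = 10; n_eff = number of nonzero differences = 10.
Nonzero differences (with sign): -7, -3, -5, -7, -2, -3, -7, -9, -7, -4
Step 2: Count signs: positive = 0, negative = 10.
Step 3: Under H0: P(positive) = 0.5, so the number of positives S ~ Bin(10, 0.5).
Step 4: Two-sided exact p-value = sum of Bin(10,0.5) probabilities at or below the observed probability = 0.001953.
Step 5: alpha = 0.05. reject H0.

n_eff = 10, pos = 0, neg = 10, p = 0.001953, reject H0.


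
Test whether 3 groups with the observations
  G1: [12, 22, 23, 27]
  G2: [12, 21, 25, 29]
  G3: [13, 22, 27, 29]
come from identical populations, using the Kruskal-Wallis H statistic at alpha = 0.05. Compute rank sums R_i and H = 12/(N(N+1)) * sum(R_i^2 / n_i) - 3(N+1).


Step 1: Combine all N = 12 observations and assign midranks.
sorted (value, group, rank): (12,G1,1.5), (12,G2,1.5), (13,G3,3), (21,G2,4), (22,G1,5.5), (22,G3,5.5), (23,G1,7), (25,G2,8), (27,G1,9.5), (27,G3,9.5), (29,G2,11.5), (29,G3,11.5)
Step 2: Sum ranks within each group.
R_1 = 23.5 (n_1 = 4)
R_2 = 25 (n_2 = 4)
R_3 = 29.5 (n_3 = 4)
Step 3: H = 12/(N(N+1)) * sum(R_i^2/n_i) - 3(N+1)
     = 12/(12*13) * (23.5^2/4 + 25^2/4 + 29.5^2/4) - 3*13
     = 0.076923 * 511.875 - 39
     = 0.375000.
Step 4: Ties present; correction factor C = 1 - 24/(12^3 - 12) = 0.986014. Corrected H = 0.375000 / 0.986014 = 0.380319.
Step 5: Under H0, H ~ chi^2(2); p-value = 0.826827.
Step 6: alpha = 0.05. fail to reject H0.

H = 0.3803, df = 2, p = 0.826827, fail to reject H0.


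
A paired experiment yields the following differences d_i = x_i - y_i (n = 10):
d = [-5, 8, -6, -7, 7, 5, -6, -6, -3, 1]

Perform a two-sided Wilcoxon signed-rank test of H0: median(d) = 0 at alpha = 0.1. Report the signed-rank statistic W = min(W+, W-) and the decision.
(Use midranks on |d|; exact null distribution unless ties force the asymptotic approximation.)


Step 1: Drop any zero differences (none here) and take |d_i|.
|d| = [5, 8, 6, 7, 7, 5, 6, 6, 3, 1]
Step 2: Midrank |d_i| (ties get averaged ranks).
ranks: |5|->3.5, |8|->10, |6|->6, |7|->8.5, |7|->8.5, |5|->3.5, |6|->6, |6|->6, |3|->2, |1|->1
Step 3: Attach original signs; sum ranks with positive sign and with negative sign.
W+ = 10 + 8.5 + 3.5 + 1 = 23
W- = 3.5 + 6 + 8.5 + 6 + 6 + 2 = 32
(Check: W+ + W- = 55 should equal n(n+1)/2 = 55.)
Step 4: Test statistic W = min(W+, W-) = 23.
Step 5: Ties in |d|, so use the tie-corrected normal approximation.
        E[W] = n(n+1)/4 = 10*11/4 = 27.5.
        Tie groups: |d|=5 (t=2), |d|=6 (t=3), |d|=7 (t=2); sum(t^3 - t) = 36.
        Var[W] = n(n+1)(2n+1)/24 - sum(t^3-t)/48 = 2310/24 - 36/48 = 95.5.
        z = (W - E[W]) / sqrt(Var[W]) = (23 - 27.5) / 9.7724 = -0.4605.
        Two-sided p = 2*Phi(z) = 0.645172.
Step 6: alpha = 0.1. fail to reject H0.

W+ = 23, W- = 32, W = min = 23, p = 0.645172, fail to reject H0.


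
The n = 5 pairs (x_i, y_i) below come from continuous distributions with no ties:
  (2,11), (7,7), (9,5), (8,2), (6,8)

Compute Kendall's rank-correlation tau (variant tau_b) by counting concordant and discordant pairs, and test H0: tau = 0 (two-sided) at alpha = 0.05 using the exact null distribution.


Step 1: Enumerate the 10 unordered pairs (i,j) with i<j and classify each by sign(x_j-x_i) * sign(y_j-y_i).
  (1,2):dx=+5,dy=-4->D; (1,3):dx=+7,dy=-6->D; (1,4):dx=+6,dy=-9->D; (1,5):dx=+4,dy=-3->D
  (2,3):dx=+2,dy=-2->D; (2,4):dx=+1,dy=-5->D; (2,5):dx=-1,dy=+1->D; (3,4):dx=-1,dy=-3->C
  (3,5):dx=-3,dy=+3->D; (4,5):dx=-2,dy=+6->D
Step 2: C = 1, D = 9, total pairs = 10.
Step 3: tau = (C - D)/(n(n-1)/2) = (1 - 9)/10 = -0.800000.
Step 4: Exact two-sided p-value (enumerate n! = 120 permutations of y under H0): p = 0.083333.
Step 5: alpha = 0.05. fail to reject H0.

tau_b = -0.8000 (C=1, D=9), p = 0.083333, fail to reject H0.


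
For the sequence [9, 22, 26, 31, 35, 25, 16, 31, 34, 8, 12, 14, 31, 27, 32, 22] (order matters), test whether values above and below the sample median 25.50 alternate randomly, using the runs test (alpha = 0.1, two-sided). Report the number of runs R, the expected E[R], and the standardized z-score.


Step 1: Compute median = 25.50; label A = above, B = below.
Labels in order: BBAAABBAABBBAAAB  (n_A = 8, n_B = 8)
Step 2: Count runs R = 7.
Step 3: Under H0 (random ordering), E[R] = 2*n_A*n_B/(n_A+n_B) + 1 = 2*8*8/16 + 1 = 9.0000.
        Var[R] = 2*n_A*n_B*(2*n_A*n_B - n_A - n_B) / ((n_A+n_B)^2 * (n_A+n_B-1)) = 14336/3840 = 3.7333.
        SD[R] = 1.9322.
Step 4: Continuity-corrected z = (R + 0.5 - E[R]) / SD[R] = (7 + 0.5 - 9.0000) / 1.9322 = -0.7763.
Step 5: Two-sided p-value via normal approximation = 2*(1 - Phi(|z|)) = 0.437558.
Step 6: alpha = 0.1. fail to reject H0.

R = 7, z = -0.7763, p = 0.437558, fail to reject H0.


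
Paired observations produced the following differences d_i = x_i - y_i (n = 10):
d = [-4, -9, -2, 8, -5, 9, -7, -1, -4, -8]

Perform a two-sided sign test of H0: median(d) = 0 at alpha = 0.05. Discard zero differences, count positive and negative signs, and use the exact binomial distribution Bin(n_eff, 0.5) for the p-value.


Step 1: Discard zero differences. Original n = 10; n_eff = number of nonzero differences = 10.
Nonzero differences (with sign): -4, -9, -2, +8, -5, +9, -7, -1, -4, -8
Step 2: Count signs: positive = 2, negative = 8.
Step 3: Under H0: P(positive) = 0.5, so the number of positives S ~ Bin(10, 0.5).
Step 4: Two-sided exact p-value = sum of Bin(10,0.5) probabilities at or below the observed probability = 0.109375.
Step 5: alpha = 0.05. fail to reject H0.

n_eff = 10, pos = 2, neg = 8, p = 0.109375, fail to reject H0.


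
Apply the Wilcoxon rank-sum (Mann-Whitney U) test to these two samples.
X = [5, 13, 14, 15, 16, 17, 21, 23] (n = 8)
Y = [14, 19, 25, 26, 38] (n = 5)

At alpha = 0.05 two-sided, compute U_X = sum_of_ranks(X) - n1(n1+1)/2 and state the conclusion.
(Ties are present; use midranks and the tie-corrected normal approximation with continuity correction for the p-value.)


Step 1: Combine and sort all 13 observations; assign midranks.
sorted (value, group): (5,X), (13,X), (14,X), (14,Y), (15,X), (16,X), (17,X), (19,Y), (21,X), (23,X), (25,Y), (26,Y), (38,Y)
ranks: 5->1, 13->2, 14->3.5, 14->3.5, 15->5, 16->6, 17->7, 19->8, 21->9, 23->10, 25->11, 26->12, 38->13
Step 2: Rank sum for X: R1 = 1 + 2 + 3.5 + 5 + 6 + 7 + 9 + 10 = 43.5.
Step 3: U_X = R1 - n1(n1+1)/2 = 43.5 - 8*9/2 = 43.5 - 36 = 7.5.
       U_Y = n1*n2 - U_X = 40 - 7.5 = 32.5.
Step 4: Ties are present, so use the tie-corrected normal approximation (with continuity correction) for the p-value.
Step 5: p-value = 0.078571; compare to alpha = 0.05. fail to reject H0.

U_X = 7.5, p = 0.078571, fail to reject H0 at alpha = 0.05.


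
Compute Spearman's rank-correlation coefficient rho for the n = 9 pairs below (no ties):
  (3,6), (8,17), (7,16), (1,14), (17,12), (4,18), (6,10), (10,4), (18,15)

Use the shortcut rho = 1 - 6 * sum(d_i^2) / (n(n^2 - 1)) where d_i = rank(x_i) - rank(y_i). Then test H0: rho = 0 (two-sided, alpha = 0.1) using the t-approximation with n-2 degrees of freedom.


Step 1: Rank x and y separately (midranks; no ties here).
rank(x): 3->2, 8->6, 7->5, 1->1, 17->8, 4->3, 6->4, 10->7, 18->9
rank(y): 6->2, 17->8, 16->7, 14->5, 12->4, 18->9, 10->3, 4->1, 15->6
Step 2: d_i = R_x(i) - R_y(i); compute d_i^2.
  (2-2)^2=0, (6-8)^2=4, (5-7)^2=4, (1-5)^2=16, (8-4)^2=16, (3-9)^2=36, (4-3)^2=1, (7-1)^2=36, (9-6)^2=9
sum(d^2) = 122.
Step 3: rho = 1 - 6*122 / (9*(9^2 - 1)) = 1 - 732/720 = -0.016667.
Step 4: Under H0, t = rho * sqrt((n-2)/(1-rho^2)) = -0.0441 ~ t(7).
Step 5: Two-sided p-value from the t-distribution with 7 df = 0.966055.
Step 6: alpha = 0.1. fail to reject H0.

rho = -0.0167, p = 0.966055, fail to reject H0 at alpha = 0.1.


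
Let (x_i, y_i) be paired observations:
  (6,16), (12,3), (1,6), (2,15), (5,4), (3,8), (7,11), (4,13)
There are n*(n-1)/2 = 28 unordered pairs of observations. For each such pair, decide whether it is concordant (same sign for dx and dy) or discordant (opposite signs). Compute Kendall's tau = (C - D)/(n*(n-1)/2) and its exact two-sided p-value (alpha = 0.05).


Step 1: Enumerate the 28 unordered pairs (i,j) with i<j and classify each by sign(x_j-x_i) * sign(y_j-y_i).
  (1,2):dx=+6,dy=-13->D; (1,3):dx=-5,dy=-10->C; (1,4):dx=-4,dy=-1->C; (1,5):dx=-1,dy=-12->C
  (1,6):dx=-3,dy=-8->C; (1,7):dx=+1,dy=-5->D; (1,8):dx=-2,dy=-3->C; (2,3):dx=-11,dy=+3->D
  (2,4):dx=-10,dy=+12->D; (2,5):dx=-7,dy=+1->D; (2,6):dx=-9,dy=+5->D; (2,7):dx=-5,dy=+8->D
  (2,8):dx=-8,dy=+10->D; (3,4):dx=+1,dy=+9->C; (3,5):dx=+4,dy=-2->D; (3,6):dx=+2,dy=+2->C
  (3,7):dx=+6,dy=+5->C; (3,8):dx=+3,dy=+7->C; (4,5):dx=+3,dy=-11->D; (4,6):dx=+1,dy=-7->D
  (4,7):dx=+5,dy=-4->D; (4,8):dx=+2,dy=-2->D; (5,6):dx=-2,dy=+4->D; (5,7):dx=+2,dy=+7->C
  (5,8):dx=-1,dy=+9->D; (6,7):dx=+4,dy=+3->C; (6,8):dx=+1,dy=+5->C; (7,8):dx=-3,dy=+2->D
Step 2: C = 12, D = 16, total pairs = 28.
Step 3: tau = (C - D)/(n(n-1)/2) = (12 - 16)/28 = -0.142857.
Step 4: Exact two-sided p-value (enumerate n! = 40320 permutations of y under H0): p = 0.719544.
Step 5: alpha = 0.05. fail to reject H0.

tau_b = -0.1429 (C=12, D=16), p = 0.719544, fail to reject H0.


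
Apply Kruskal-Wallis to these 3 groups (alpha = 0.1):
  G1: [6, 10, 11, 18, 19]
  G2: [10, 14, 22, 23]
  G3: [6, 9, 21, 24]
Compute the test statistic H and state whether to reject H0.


Step 1: Combine all N = 13 observations and assign midranks.
sorted (value, group, rank): (6,G1,1.5), (6,G3,1.5), (9,G3,3), (10,G1,4.5), (10,G2,4.5), (11,G1,6), (14,G2,7), (18,G1,8), (19,G1,9), (21,G3,10), (22,G2,11), (23,G2,12), (24,G3,13)
Step 2: Sum ranks within each group.
R_1 = 29 (n_1 = 5)
R_2 = 34.5 (n_2 = 4)
R_3 = 27.5 (n_3 = 4)
Step 3: H = 12/(N(N+1)) * sum(R_i^2/n_i) - 3(N+1)
     = 12/(13*14) * (29^2/5 + 34.5^2/4 + 27.5^2/4) - 3*14
     = 0.065934 * 654.825 - 42
     = 1.175275.
Step 4: Ties present; correction factor C = 1 - 12/(13^3 - 13) = 0.994505. Corrected H = 1.175275 / 0.994505 = 1.181768.
Step 5: Under H0, H ~ chi^2(2); p-value = 0.553837.
Step 6: alpha = 0.1. fail to reject H0.

H = 1.1818, df = 2, p = 0.553837, fail to reject H0.


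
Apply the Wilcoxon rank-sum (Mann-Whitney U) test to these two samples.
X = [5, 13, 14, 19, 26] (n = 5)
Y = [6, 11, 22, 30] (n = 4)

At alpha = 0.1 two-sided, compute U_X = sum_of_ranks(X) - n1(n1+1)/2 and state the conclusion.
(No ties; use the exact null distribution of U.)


Step 1: Combine and sort all 9 observations; assign midranks.
sorted (value, group): (5,X), (6,Y), (11,Y), (13,X), (14,X), (19,X), (22,Y), (26,X), (30,Y)
ranks: 5->1, 6->2, 11->3, 13->4, 14->5, 19->6, 22->7, 26->8, 30->9
Step 2: Rank sum for X: R1 = 1 + 4 + 5 + 6 + 8 = 24.
Step 3: U_X = R1 - n1(n1+1)/2 = 24 - 5*6/2 = 24 - 15 = 9.
       U_Y = n1*n2 - U_X = 20 - 9 = 11.
Step 4: No ties, so the exact null distribution of U (based on enumerating the C(9,5) = 126 equally likely rank assignments) gives the two-sided p-value.
Step 5: p-value = 0.904762; compare to alpha = 0.1. fail to reject H0.

U_X = 9, p = 0.904762, fail to reject H0 at alpha = 0.1.


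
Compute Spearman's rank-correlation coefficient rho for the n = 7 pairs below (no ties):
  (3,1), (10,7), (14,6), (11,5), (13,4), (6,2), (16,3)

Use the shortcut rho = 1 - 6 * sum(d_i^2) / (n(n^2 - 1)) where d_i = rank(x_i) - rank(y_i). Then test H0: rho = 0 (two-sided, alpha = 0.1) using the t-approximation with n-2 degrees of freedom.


Step 1: Rank x and y separately (midranks; no ties here).
rank(x): 3->1, 10->3, 14->6, 11->4, 13->5, 6->2, 16->7
rank(y): 1->1, 7->7, 6->6, 5->5, 4->4, 2->2, 3->3
Step 2: d_i = R_x(i) - R_y(i); compute d_i^2.
  (1-1)^2=0, (3-7)^2=16, (6-6)^2=0, (4-5)^2=1, (5-4)^2=1, (2-2)^2=0, (7-3)^2=16
sum(d^2) = 34.
Step 3: rho = 1 - 6*34 / (7*(7^2 - 1)) = 1 - 204/336 = 0.392857.
Step 4: Under H0, t = rho * sqrt((n-2)/(1-rho^2)) = 0.9553 ~ t(5).
Step 5: Two-sided p-value from the t-distribution with 5 df = 0.383317.
Step 6: alpha = 0.1. fail to reject H0.

rho = 0.3929, p = 0.383317, fail to reject H0 at alpha = 0.1.


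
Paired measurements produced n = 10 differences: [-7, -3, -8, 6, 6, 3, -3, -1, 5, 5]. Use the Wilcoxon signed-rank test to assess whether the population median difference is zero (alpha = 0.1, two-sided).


Step 1: Drop any zero differences (none here) and take |d_i|.
|d| = [7, 3, 8, 6, 6, 3, 3, 1, 5, 5]
Step 2: Midrank |d_i| (ties get averaged ranks).
ranks: |7|->9, |3|->3, |8|->10, |6|->7.5, |6|->7.5, |3|->3, |3|->3, |1|->1, |5|->5.5, |5|->5.5
Step 3: Attach original signs; sum ranks with positive sign and with negative sign.
W+ = 7.5 + 7.5 + 3 + 5.5 + 5.5 = 29
W- = 9 + 3 + 10 + 3 + 1 = 26
(Check: W+ + W- = 55 should equal n(n+1)/2 = 55.)
Step 4: Test statistic W = min(W+, W-) = 26.
Step 5: Ties in |d|, so use the tie-corrected normal approximation.
        E[W] = n(n+1)/4 = 10*11/4 = 27.5.
        Tie groups: |d|=3 (t=3), |d|=5 (t=2), |d|=6 (t=2); sum(t^3 - t) = 36.
        Var[W] = n(n+1)(2n+1)/24 - sum(t^3-t)/48 = 2310/24 - 36/48 = 95.5.
        z = (W - E[W]) / sqrt(Var[W]) = (26 - 27.5) / 9.7724 = -0.1535.
        Two-sided p = 2*Phi(z) = 0.878009.
Step 6: alpha = 0.1. fail to reject H0.

W+ = 29, W- = 26, W = min = 26, p = 0.878009, fail to reject H0.


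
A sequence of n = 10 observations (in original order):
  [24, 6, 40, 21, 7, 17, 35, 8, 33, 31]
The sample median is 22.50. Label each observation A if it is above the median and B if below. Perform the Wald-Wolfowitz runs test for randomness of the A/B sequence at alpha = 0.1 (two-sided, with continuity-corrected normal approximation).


Step 1: Compute median = 22.50; label A = above, B = below.
Labels in order: ABABBBABAA  (n_A = 5, n_B = 5)
Step 2: Count runs R = 7.
Step 3: Under H0 (random ordering), E[R] = 2*n_A*n_B/(n_A+n_B) + 1 = 2*5*5/10 + 1 = 6.0000.
        Var[R] = 2*n_A*n_B*(2*n_A*n_B - n_A - n_B) / ((n_A+n_B)^2 * (n_A+n_B-1)) = 2000/900 = 2.2222.
        SD[R] = 1.4907.
Step 4: Continuity-corrected z = (R - 0.5 - E[R]) / SD[R] = (7 - 0.5 - 6.0000) / 1.4907 = 0.3354.
Step 5: Two-sided p-value via normal approximation = 2*(1 - Phi(|z|)) = 0.737316.
Step 6: alpha = 0.1. fail to reject H0.

R = 7, z = 0.3354, p = 0.737316, fail to reject H0.


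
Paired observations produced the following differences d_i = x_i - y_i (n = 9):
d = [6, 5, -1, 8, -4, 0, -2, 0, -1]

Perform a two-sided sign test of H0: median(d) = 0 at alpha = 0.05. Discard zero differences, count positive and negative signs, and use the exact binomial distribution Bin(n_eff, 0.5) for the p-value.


Step 1: Discard zero differences. Original n = 9; n_eff = number of nonzero differences = 7.
Nonzero differences (with sign): +6, +5, -1, +8, -4, -2, -1
Step 2: Count signs: positive = 3, negative = 4.
Step 3: Under H0: P(positive) = 0.5, so the number of positives S ~ Bin(7, 0.5).
Step 4: Two-sided exact p-value = sum of Bin(7,0.5) probabilities at or below the observed probability = 1.000000.
Step 5: alpha = 0.05. fail to reject H0.

n_eff = 7, pos = 3, neg = 4, p = 1.000000, fail to reject H0.


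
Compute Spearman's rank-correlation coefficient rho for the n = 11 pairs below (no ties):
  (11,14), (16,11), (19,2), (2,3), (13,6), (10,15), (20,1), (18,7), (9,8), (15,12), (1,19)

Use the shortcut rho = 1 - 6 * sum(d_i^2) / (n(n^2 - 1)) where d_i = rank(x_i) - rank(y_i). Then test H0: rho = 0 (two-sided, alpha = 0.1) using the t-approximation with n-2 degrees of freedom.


Step 1: Rank x and y separately (midranks; no ties here).
rank(x): 11->5, 16->8, 19->10, 2->2, 13->6, 10->4, 20->11, 18->9, 9->3, 15->7, 1->1
rank(y): 14->9, 11->7, 2->2, 3->3, 6->4, 15->10, 1->1, 7->5, 8->6, 12->8, 19->11
Step 2: d_i = R_x(i) - R_y(i); compute d_i^2.
  (5-9)^2=16, (8-7)^2=1, (10-2)^2=64, (2-3)^2=1, (6-4)^2=4, (4-10)^2=36, (11-1)^2=100, (9-5)^2=16, (3-6)^2=9, (7-8)^2=1, (1-11)^2=100
sum(d^2) = 348.
Step 3: rho = 1 - 6*348 / (11*(11^2 - 1)) = 1 - 2088/1320 = -0.581818.
Step 4: Under H0, t = rho * sqrt((n-2)/(1-rho^2)) = -2.1461 ~ t(9).
Step 5: Two-sided p-value from the t-distribution with 9 df = 0.060420.
Step 6: alpha = 0.1. reject H0.

rho = -0.5818, p = 0.060420, reject H0 at alpha = 0.1.


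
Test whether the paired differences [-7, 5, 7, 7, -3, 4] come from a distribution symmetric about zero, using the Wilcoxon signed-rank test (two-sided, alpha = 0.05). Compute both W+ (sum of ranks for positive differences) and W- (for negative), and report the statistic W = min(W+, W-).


Step 1: Drop any zero differences (none here) and take |d_i|.
|d| = [7, 5, 7, 7, 3, 4]
Step 2: Midrank |d_i| (ties get averaged ranks).
ranks: |7|->5, |5|->3, |7|->5, |7|->5, |3|->1, |4|->2
Step 3: Attach original signs; sum ranks with positive sign and with negative sign.
W+ = 3 + 5 + 5 + 2 = 15
W- = 5 + 1 = 6
(Check: W+ + W- = 21 should equal n(n+1)/2 = 21.)
Step 4: Test statistic W = min(W+, W-) = 6.
Step 5: Ties in |d|, so use the tie-corrected normal approximation.
        E[W] = n(n+1)/4 = 6*7/4 = 10.5.
        Tie groups: |d|=7 (t=3); sum(t^3 - t) = 24.
        Var[W] = n(n+1)(2n+1)/24 - sum(t^3-t)/48 = 546/24 - 24/48 = 22.25.
        z = (W - E[W]) / sqrt(Var[W]) = (6 - 10.5) / 4.7170 = -0.9540.
        Two-sided p = 2*Phi(z) = 0.340085.
Step 6: alpha = 0.05. fail to reject H0.

W+ = 15, W- = 6, W = min = 6, p = 0.340085, fail to reject H0.


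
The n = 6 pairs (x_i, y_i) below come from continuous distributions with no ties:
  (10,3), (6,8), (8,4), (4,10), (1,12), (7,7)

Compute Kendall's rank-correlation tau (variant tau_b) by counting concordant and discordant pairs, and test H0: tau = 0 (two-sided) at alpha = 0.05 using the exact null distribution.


Step 1: Enumerate the 15 unordered pairs (i,j) with i<j and classify each by sign(x_j-x_i) * sign(y_j-y_i).
  (1,2):dx=-4,dy=+5->D; (1,3):dx=-2,dy=+1->D; (1,4):dx=-6,dy=+7->D; (1,5):dx=-9,dy=+9->D
  (1,6):dx=-3,dy=+4->D; (2,3):dx=+2,dy=-4->D; (2,4):dx=-2,dy=+2->D; (2,5):dx=-5,dy=+4->D
  (2,6):dx=+1,dy=-1->D; (3,4):dx=-4,dy=+6->D; (3,5):dx=-7,dy=+8->D; (3,6):dx=-1,dy=+3->D
  (4,5):dx=-3,dy=+2->D; (4,6):dx=+3,dy=-3->D; (5,6):dx=+6,dy=-5->D
Step 2: C = 0, D = 15, total pairs = 15.
Step 3: tau = (C - D)/(n(n-1)/2) = (0 - 15)/15 = -1.000000.
Step 4: Exact two-sided p-value (enumerate n! = 720 permutations of y under H0): p = 0.002778.
Step 5: alpha = 0.05. reject H0.

tau_b = -1.0000 (C=0, D=15), p = 0.002778, reject H0.


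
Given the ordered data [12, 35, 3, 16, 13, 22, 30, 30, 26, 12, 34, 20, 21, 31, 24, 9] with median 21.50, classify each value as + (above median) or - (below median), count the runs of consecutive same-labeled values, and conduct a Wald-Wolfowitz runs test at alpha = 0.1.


Step 1: Compute median = 21.50; label A = above, B = below.
Labels in order: BABBBAAAABABBAAB  (n_A = 8, n_B = 8)
Step 2: Count runs R = 9.
Step 3: Under H0 (random ordering), E[R] = 2*n_A*n_B/(n_A+n_B) + 1 = 2*8*8/16 + 1 = 9.0000.
        Var[R] = 2*n_A*n_B*(2*n_A*n_B - n_A - n_B) / ((n_A+n_B)^2 * (n_A+n_B-1)) = 14336/3840 = 3.7333.
        SD[R] = 1.9322.
Step 4: R = E[R], so z = 0 with no continuity correction.
Step 5: Two-sided p-value via normal approximation = 2*(1 - Phi(|z|)) = 1.000000.
Step 6: alpha = 0.1. fail to reject H0.

R = 9, z = 0.0000, p = 1.000000, fail to reject H0.


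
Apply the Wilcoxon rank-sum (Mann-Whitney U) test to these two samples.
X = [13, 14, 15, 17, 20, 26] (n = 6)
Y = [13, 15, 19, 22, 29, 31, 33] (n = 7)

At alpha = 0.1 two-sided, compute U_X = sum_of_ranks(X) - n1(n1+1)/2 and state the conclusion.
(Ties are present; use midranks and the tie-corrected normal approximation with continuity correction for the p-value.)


Step 1: Combine and sort all 13 observations; assign midranks.
sorted (value, group): (13,X), (13,Y), (14,X), (15,X), (15,Y), (17,X), (19,Y), (20,X), (22,Y), (26,X), (29,Y), (31,Y), (33,Y)
ranks: 13->1.5, 13->1.5, 14->3, 15->4.5, 15->4.5, 17->6, 19->7, 20->8, 22->9, 26->10, 29->11, 31->12, 33->13
Step 2: Rank sum for X: R1 = 1.5 + 3 + 4.5 + 6 + 8 + 10 = 33.
Step 3: U_X = R1 - n1(n1+1)/2 = 33 - 6*7/2 = 33 - 21 = 12.
       U_Y = n1*n2 - U_X = 42 - 12 = 30.
Step 4: Ties are present, so use the tie-corrected normal approximation (with continuity correction) for the p-value.
Step 5: p-value = 0.223363; compare to alpha = 0.1. fail to reject H0.

U_X = 12, p = 0.223363, fail to reject H0 at alpha = 0.1.


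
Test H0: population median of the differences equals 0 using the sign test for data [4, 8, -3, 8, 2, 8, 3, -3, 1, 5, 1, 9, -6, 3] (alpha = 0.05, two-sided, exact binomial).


Step 1: Discard zero differences. Original n = 14; n_eff = number of nonzero differences = 14.
Nonzero differences (with sign): +4, +8, -3, +8, +2, +8, +3, -3, +1, +5, +1, +9, -6, +3
Step 2: Count signs: positive = 11, negative = 3.
Step 3: Under H0: P(positive) = 0.5, so the number of positives S ~ Bin(14, 0.5).
Step 4: Two-sided exact p-value = sum of Bin(14,0.5) probabilities at or below the observed probability = 0.057373.
Step 5: alpha = 0.05. fail to reject H0.

n_eff = 14, pos = 11, neg = 3, p = 0.057373, fail to reject H0.


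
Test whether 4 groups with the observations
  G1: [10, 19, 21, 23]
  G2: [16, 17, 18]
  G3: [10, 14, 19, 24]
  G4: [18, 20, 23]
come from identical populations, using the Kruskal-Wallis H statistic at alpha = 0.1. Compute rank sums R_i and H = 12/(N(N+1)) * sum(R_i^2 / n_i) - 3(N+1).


Step 1: Combine all N = 14 observations and assign midranks.
sorted (value, group, rank): (10,G1,1.5), (10,G3,1.5), (14,G3,3), (16,G2,4), (17,G2,5), (18,G2,6.5), (18,G4,6.5), (19,G1,8.5), (19,G3,8.5), (20,G4,10), (21,G1,11), (23,G1,12.5), (23,G4,12.5), (24,G3,14)
Step 2: Sum ranks within each group.
R_1 = 33.5 (n_1 = 4)
R_2 = 15.5 (n_2 = 3)
R_3 = 27 (n_3 = 4)
R_4 = 29 (n_4 = 3)
Step 3: H = 12/(N(N+1)) * sum(R_i^2/n_i) - 3(N+1)
     = 12/(14*15) * (33.5^2/4 + 15.5^2/3 + 27^2/4 + 29^2/3) - 3*15
     = 0.057143 * 823.229 - 45
     = 2.041667.
Step 4: Ties present; correction factor C = 1 - 24/(14^3 - 14) = 0.991209. Corrected H = 2.041667 / 0.991209 = 2.059775.
Step 5: Under H0, H ~ chi^2(3); p-value = 0.560093.
Step 6: alpha = 0.1. fail to reject H0.

H = 2.0598, df = 3, p = 0.560093, fail to reject H0.


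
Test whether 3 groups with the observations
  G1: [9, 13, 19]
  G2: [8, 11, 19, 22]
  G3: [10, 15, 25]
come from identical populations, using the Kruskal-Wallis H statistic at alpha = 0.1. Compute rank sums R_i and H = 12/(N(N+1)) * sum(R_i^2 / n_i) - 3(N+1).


Step 1: Combine all N = 10 observations and assign midranks.
sorted (value, group, rank): (8,G2,1), (9,G1,2), (10,G3,3), (11,G2,4), (13,G1,5), (15,G3,6), (19,G1,7.5), (19,G2,7.5), (22,G2,9), (25,G3,10)
Step 2: Sum ranks within each group.
R_1 = 14.5 (n_1 = 3)
R_2 = 21.5 (n_2 = 4)
R_3 = 19 (n_3 = 3)
Step 3: H = 12/(N(N+1)) * sum(R_i^2/n_i) - 3(N+1)
     = 12/(10*11) * (14.5^2/3 + 21.5^2/4 + 19^2/3) - 3*11
     = 0.109091 * 305.979 - 33
     = 0.379545.
Step 4: Ties present; correction factor C = 1 - 6/(10^3 - 10) = 0.993939. Corrected H = 0.379545 / 0.993939 = 0.381860.
Step 5: Under H0, H ~ chi^2(2); p-value = 0.826191.
Step 6: alpha = 0.1. fail to reject H0.

H = 0.3819, df = 2, p = 0.826191, fail to reject H0.


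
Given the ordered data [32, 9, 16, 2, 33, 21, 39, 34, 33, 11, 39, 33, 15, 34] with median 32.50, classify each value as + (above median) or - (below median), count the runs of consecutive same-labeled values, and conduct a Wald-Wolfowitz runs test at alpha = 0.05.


Step 1: Compute median = 32.50; label A = above, B = below.
Labels in order: BBBBABAAABAABA  (n_A = 7, n_B = 7)
Step 2: Count runs R = 8.
Step 3: Under H0 (random ordering), E[R] = 2*n_A*n_B/(n_A+n_B) + 1 = 2*7*7/14 + 1 = 8.0000.
        Var[R] = 2*n_A*n_B*(2*n_A*n_B - n_A - n_B) / ((n_A+n_B)^2 * (n_A+n_B-1)) = 8232/2548 = 3.2308.
        SD[R] = 1.7974.
Step 4: R = E[R], so z = 0 with no continuity correction.
Step 5: Two-sided p-value via normal approximation = 2*(1 - Phi(|z|)) = 1.000000.
Step 6: alpha = 0.05. fail to reject H0.

R = 8, z = 0.0000, p = 1.000000, fail to reject H0.


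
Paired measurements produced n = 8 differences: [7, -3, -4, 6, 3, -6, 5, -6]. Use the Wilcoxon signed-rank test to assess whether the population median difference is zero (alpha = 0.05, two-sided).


Step 1: Drop any zero differences (none here) and take |d_i|.
|d| = [7, 3, 4, 6, 3, 6, 5, 6]
Step 2: Midrank |d_i| (ties get averaged ranks).
ranks: |7|->8, |3|->1.5, |4|->3, |6|->6, |3|->1.5, |6|->6, |5|->4, |6|->6
Step 3: Attach original signs; sum ranks with positive sign and with negative sign.
W+ = 8 + 6 + 1.5 + 4 = 19.5
W- = 1.5 + 3 + 6 + 6 = 16.5
(Check: W+ + W- = 36 should equal n(n+1)/2 = 36.)
Step 4: Test statistic W = min(W+, W-) = 16.5.
Step 5: Ties in |d|, so use the tie-corrected normal approximation.
        E[W] = n(n+1)/4 = 8*9/4 = 18.
        Tie groups: |d|=3 (t=2), |d|=6 (t=3); sum(t^3 - t) = 30.
        Var[W] = n(n+1)(2n+1)/24 - sum(t^3-t)/48 = 1224/24 - 30/48 = 50.375.
        z = (W - E[W]) / sqrt(Var[W]) = (16.5 - 18) / 7.0975 = -0.2113.
        Two-sided p = 2*Phi(z) = 0.832621.
Step 6: alpha = 0.05. fail to reject H0.

W+ = 19.5, W- = 16.5, W = min = 16.5, p = 0.832621, fail to reject H0.


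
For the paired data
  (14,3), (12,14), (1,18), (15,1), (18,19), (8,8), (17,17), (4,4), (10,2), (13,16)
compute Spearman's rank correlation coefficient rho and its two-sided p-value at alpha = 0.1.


Step 1: Rank x and y separately (midranks; no ties here).
rank(x): 14->7, 12->5, 1->1, 15->8, 18->10, 8->3, 17->9, 4->2, 10->4, 13->6
rank(y): 3->3, 14->6, 18->9, 1->1, 19->10, 8->5, 17->8, 4->4, 2->2, 16->7
Step 2: d_i = R_x(i) - R_y(i); compute d_i^2.
  (7-3)^2=16, (5-6)^2=1, (1-9)^2=64, (8-1)^2=49, (10-10)^2=0, (3-5)^2=4, (9-8)^2=1, (2-4)^2=4, (4-2)^2=4, (6-7)^2=1
sum(d^2) = 144.
Step 3: rho = 1 - 6*144 / (10*(10^2 - 1)) = 1 - 864/990 = 0.127273.
Step 4: Under H0, t = rho * sqrt((n-2)/(1-rho^2)) = 0.3629 ~ t(8).
Step 5: Two-sided p-value from the t-distribution with 8 df = 0.726057.
Step 6: alpha = 0.1. fail to reject H0.

rho = 0.1273, p = 0.726057, fail to reject H0 at alpha = 0.1.


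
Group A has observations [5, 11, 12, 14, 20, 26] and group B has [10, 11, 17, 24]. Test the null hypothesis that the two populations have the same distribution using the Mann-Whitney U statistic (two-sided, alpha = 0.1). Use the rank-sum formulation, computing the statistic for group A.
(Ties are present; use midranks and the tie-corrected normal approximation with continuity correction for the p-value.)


Step 1: Combine and sort all 10 observations; assign midranks.
sorted (value, group): (5,X), (10,Y), (11,X), (11,Y), (12,X), (14,X), (17,Y), (20,X), (24,Y), (26,X)
ranks: 5->1, 10->2, 11->3.5, 11->3.5, 12->5, 14->6, 17->7, 20->8, 24->9, 26->10
Step 2: Rank sum for X: R1 = 1 + 3.5 + 5 + 6 + 8 + 10 = 33.5.
Step 3: U_X = R1 - n1(n1+1)/2 = 33.5 - 6*7/2 = 33.5 - 21 = 12.5.
       U_Y = n1*n2 - U_X = 24 - 12.5 = 11.5.
Step 4: Ties are present, so use the tie-corrected normal approximation (with continuity correction) for the p-value.
Step 5: p-value = 1.000000; compare to alpha = 0.1. fail to reject H0.

U_X = 12.5, p = 1.000000, fail to reject H0 at alpha = 0.1.


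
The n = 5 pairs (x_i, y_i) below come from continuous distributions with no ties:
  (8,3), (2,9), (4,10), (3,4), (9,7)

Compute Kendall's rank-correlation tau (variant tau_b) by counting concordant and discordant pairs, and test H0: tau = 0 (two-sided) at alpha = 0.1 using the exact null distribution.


Step 1: Enumerate the 10 unordered pairs (i,j) with i<j and classify each by sign(x_j-x_i) * sign(y_j-y_i).
  (1,2):dx=-6,dy=+6->D; (1,3):dx=-4,dy=+7->D; (1,4):dx=-5,dy=+1->D; (1,5):dx=+1,dy=+4->C
  (2,3):dx=+2,dy=+1->C; (2,4):dx=+1,dy=-5->D; (2,5):dx=+7,dy=-2->D; (3,4):dx=-1,dy=-6->C
  (3,5):dx=+5,dy=-3->D; (4,5):dx=+6,dy=+3->C
Step 2: C = 4, D = 6, total pairs = 10.
Step 3: tau = (C - D)/(n(n-1)/2) = (4 - 6)/10 = -0.200000.
Step 4: Exact two-sided p-value (enumerate n! = 120 permutations of y under H0): p = 0.816667.
Step 5: alpha = 0.1. fail to reject H0.

tau_b = -0.2000 (C=4, D=6), p = 0.816667, fail to reject H0.


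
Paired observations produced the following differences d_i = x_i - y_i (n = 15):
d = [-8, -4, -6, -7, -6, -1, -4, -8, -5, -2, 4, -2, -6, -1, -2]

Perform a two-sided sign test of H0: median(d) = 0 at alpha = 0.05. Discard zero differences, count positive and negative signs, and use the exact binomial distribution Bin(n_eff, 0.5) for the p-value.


Step 1: Discard zero differences. Original n = 15; n_eff = number of nonzero differences = 15.
Nonzero differences (with sign): -8, -4, -6, -7, -6, -1, -4, -8, -5, -2, +4, -2, -6, -1, -2
Step 2: Count signs: positive = 1, negative = 14.
Step 3: Under H0: P(positive) = 0.5, so the number of positives S ~ Bin(15, 0.5).
Step 4: Two-sided exact p-value = sum of Bin(15,0.5) probabilities at or below the observed probability = 0.000977.
Step 5: alpha = 0.05. reject H0.

n_eff = 15, pos = 1, neg = 14, p = 0.000977, reject H0.


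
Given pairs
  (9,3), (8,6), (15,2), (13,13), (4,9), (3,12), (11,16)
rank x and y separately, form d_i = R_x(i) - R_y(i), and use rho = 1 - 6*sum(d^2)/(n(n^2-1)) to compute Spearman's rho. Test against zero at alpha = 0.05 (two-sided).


Step 1: Rank x and y separately (midranks; no ties here).
rank(x): 9->4, 8->3, 15->7, 13->6, 4->2, 3->1, 11->5
rank(y): 3->2, 6->3, 2->1, 13->6, 9->4, 12->5, 16->7
Step 2: d_i = R_x(i) - R_y(i); compute d_i^2.
  (4-2)^2=4, (3-3)^2=0, (7-1)^2=36, (6-6)^2=0, (2-4)^2=4, (1-5)^2=16, (5-7)^2=4
sum(d^2) = 64.
Step 3: rho = 1 - 6*64 / (7*(7^2 - 1)) = 1 - 384/336 = -0.142857.
Step 4: Under H0, t = rho * sqrt((n-2)/(1-rho^2)) = -0.3227 ~ t(5).
Step 5: Two-sided p-value from the t-distribution with 5 df = 0.759945.
Step 6: alpha = 0.05. fail to reject H0.

rho = -0.1429, p = 0.759945, fail to reject H0 at alpha = 0.05.


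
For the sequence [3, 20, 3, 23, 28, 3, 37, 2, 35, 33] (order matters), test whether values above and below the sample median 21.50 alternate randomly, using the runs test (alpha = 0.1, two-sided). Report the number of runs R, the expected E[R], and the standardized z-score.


Step 1: Compute median = 21.50; label A = above, B = below.
Labels in order: BBBAABABAA  (n_A = 5, n_B = 5)
Step 2: Count runs R = 6.
Step 3: Under H0 (random ordering), E[R] = 2*n_A*n_B/(n_A+n_B) + 1 = 2*5*5/10 + 1 = 6.0000.
        Var[R] = 2*n_A*n_B*(2*n_A*n_B - n_A - n_B) / ((n_A+n_B)^2 * (n_A+n_B-1)) = 2000/900 = 2.2222.
        SD[R] = 1.4907.
Step 4: R = E[R], so z = 0 with no continuity correction.
Step 5: Two-sided p-value via normal approximation = 2*(1 - Phi(|z|)) = 1.000000.
Step 6: alpha = 0.1. fail to reject H0.

R = 6, z = 0.0000, p = 1.000000, fail to reject H0.


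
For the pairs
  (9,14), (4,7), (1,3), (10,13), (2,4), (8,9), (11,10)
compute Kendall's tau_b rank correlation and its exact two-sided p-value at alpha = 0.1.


Step 1: Enumerate the 21 unordered pairs (i,j) with i<j and classify each by sign(x_j-x_i) * sign(y_j-y_i).
  (1,2):dx=-5,dy=-7->C; (1,3):dx=-8,dy=-11->C; (1,4):dx=+1,dy=-1->D; (1,5):dx=-7,dy=-10->C
  (1,6):dx=-1,dy=-5->C; (1,7):dx=+2,dy=-4->D; (2,3):dx=-3,dy=-4->C; (2,4):dx=+6,dy=+6->C
  (2,5):dx=-2,dy=-3->C; (2,6):dx=+4,dy=+2->C; (2,7):dx=+7,dy=+3->C; (3,4):dx=+9,dy=+10->C
  (3,5):dx=+1,dy=+1->C; (3,6):dx=+7,dy=+6->C; (3,7):dx=+10,dy=+7->C; (4,5):dx=-8,dy=-9->C
  (4,6):dx=-2,dy=-4->C; (4,7):dx=+1,dy=-3->D; (5,6):dx=+6,dy=+5->C; (5,7):dx=+9,dy=+6->C
  (6,7):dx=+3,dy=+1->C
Step 2: C = 18, D = 3, total pairs = 21.
Step 3: tau = (C - D)/(n(n-1)/2) = (18 - 3)/21 = 0.714286.
Step 4: Exact two-sided p-value (enumerate n! = 5040 permutations of y under H0): p = 0.030159.
Step 5: alpha = 0.1. reject H0.

tau_b = 0.7143 (C=18, D=3), p = 0.030159, reject H0.


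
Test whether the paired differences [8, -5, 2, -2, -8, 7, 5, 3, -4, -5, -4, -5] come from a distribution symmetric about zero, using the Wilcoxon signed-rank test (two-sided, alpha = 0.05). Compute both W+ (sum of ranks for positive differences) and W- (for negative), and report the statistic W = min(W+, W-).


Step 1: Drop any zero differences (none here) and take |d_i|.
|d| = [8, 5, 2, 2, 8, 7, 5, 3, 4, 5, 4, 5]
Step 2: Midrank |d_i| (ties get averaged ranks).
ranks: |8|->11.5, |5|->7.5, |2|->1.5, |2|->1.5, |8|->11.5, |7|->10, |5|->7.5, |3|->3, |4|->4.5, |5|->7.5, |4|->4.5, |5|->7.5
Step 3: Attach original signs; sum ranks with positive sign and with negative sign.
W+ = 11.5 + 1.5 + 10 + 7.5 + 3 = 33.5
W- = 7.5 + 1.5 + 11.5 + 4.5 + 7.5 + 4.5 + 7.5 = 44.5
(Check: W+ + W- = 78 should equal n(n+1)/2 = 78.)
Step 4: Test statistic W = min(W+, W-) = 33.5.
Step 5: Ties in |d|, so use the tie-corrected normal approximation.
        E[W] = n(n+1)/4 = 12*13/4 = 39.
        Tie groups: |d|=2 (t=2), |d|=4 (t=2), |d|=5 (t=4), |d|=8 (t=2); sum(t^3 - t) = 78.
        Var[W] = n(n+1)(2n+1)/24 - sum(t^3-t)/48 = 3900/24 - 78/48 = 160.875.
        z = (W - E[W]) / sqrt(Var[W]) = (33.5 - 39) / 12.6837 = -0.4336.
        Two-sided p = 2*Phi(z) = 0.664558.
Step 6: alpha = 0.05. fail to reject H0.

W+ = 33.5, W- = 44.5, W = min = 33.5, p = 0.664558, fail to reject H0.


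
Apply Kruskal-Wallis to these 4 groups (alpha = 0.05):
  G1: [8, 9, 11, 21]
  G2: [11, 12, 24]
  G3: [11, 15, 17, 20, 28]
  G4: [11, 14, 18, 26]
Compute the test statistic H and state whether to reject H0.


Step 1: Combine all N = 16 observations and assign midranks.
sorted (value, group, rank): (8,G1,1), (9,G1,2), (11,G1,4.5), (11,G2,4.5), (11,G3,4.5), (11,G4,4.5), (12,G2,7), (14,G4,8), (15,G3,9), (17,G3,10), (18,G4,11), (20,G3,12), (21,G1,13), (24,G2,14), (26,G4,15), (28,G3,16)
Step 2: Sum ranks within each group.
R_1 = 20.5 (n_1 = 4)
R_2 = 25.5 (n_2 = 3)
R_3 = 51.5 (n_3 = 5)
R_4 = 38.5 (n_4 = 4)
Step 3: H = 12/(N(N+1)) * sum(R_i^2/n_i) - 3(N+1)
     = 12/(16*17) * (20.5^2/4 + 25.5^2/3 + 51.5^2/5 + 38.5^2/4) - 3*17
     = 0.044118 * 1222.83 - 51
     = 2.948162.
Step 4: Ties present; correction factor C = 1 - 60/(16^3 - 16) = 0.985294. Corrected H = 2.948162 / 0.985294 = 2.992164.
Step 5: Under H0, H ~ chi^2(3); p-value = 0.392835.
Step 6: alpha = 0.05. fail to reject H0.

H = 2.9922, df = 3, p = 0.392835, fail to reject H0.


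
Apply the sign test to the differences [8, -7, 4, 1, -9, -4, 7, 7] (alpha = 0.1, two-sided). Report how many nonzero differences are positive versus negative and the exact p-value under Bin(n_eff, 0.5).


Step 1: Discard zero differences. Original n = 8; n_eff = number of nonzero differences = 8.
Nonzero differences (with sign): +8, -7, +4, +1, -9, -4, +7, +7
Step 2: Count signs: positive = 5, negative = 3.
Step 3: Under H0: P(positive) = 0.5, so the number of positives S ~ Bin(8, 0.5).
Step 4: Two-sided exact p-value = sum of Bin(8,0.5) probabilities at or below the observed probability = 0.726562.
Step 5: alpha = 0.1. fail to reject H0.

n_eff = 8, pos = 5, neg = 3, p = 0.726562, fail to reject H0.


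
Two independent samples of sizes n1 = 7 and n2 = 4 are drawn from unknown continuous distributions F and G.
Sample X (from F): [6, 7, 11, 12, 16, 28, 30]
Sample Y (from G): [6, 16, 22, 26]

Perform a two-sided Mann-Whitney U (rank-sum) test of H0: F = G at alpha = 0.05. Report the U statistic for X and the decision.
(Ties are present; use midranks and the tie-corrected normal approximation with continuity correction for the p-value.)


Step 1: Combine and sort all 11 observations; assign midranks.
sorted (value, group): (6,X), (6,Y), (7,X), (11,X), (12,X), (16,X), (16,Y), (22,Y), (26,Y), (28,X), (30,X)
ranks: 6->1.5, 6->1.5, 7->3, 11->4, 12->5, 16->6.5, 16->6.5, 22->8, 26->9, 28->10, 30->11
Step 2: Rank sum for X: R1 = 1.5 + 3 + 4 + 5 + 6.5 + 10 + 11 = 41.
Step 3: U_X = R1 - n1(n1+1)/2 = 41 - 7*8/2 = 41 - 28 = 13.
       U_Y = n1*n2 - U_X = 28 - 13 = 15.
Step 4: Ties are present, so use the tie-corrected normal approximation (with continuity correction) for the p-value.
Step 5: p-value = 0.924376; compare to alpha = 0.05. fail to reject H0.

U_X = 13, p = 0.924376, fail to reject H0 at alpha = 0.05.


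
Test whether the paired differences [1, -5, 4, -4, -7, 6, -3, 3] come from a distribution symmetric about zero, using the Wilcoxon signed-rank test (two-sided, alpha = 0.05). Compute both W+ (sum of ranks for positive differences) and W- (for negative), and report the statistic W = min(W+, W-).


Step 1: Drop any zero differences (none here) and take |d_i|.
|d| = [1, 5, 4, 4, 7, 6, 3, 3]
Step 2: Midrank |d_i| (ties get averaged ranks).
ranks: |1|->1, |5|->6, |4|->4.5, |4|->4.5, |7|->8, |6|->7, |3|->2.5, |3|->2.5
Step 3: Attach original signs; sum ranks with positive sign and with negative sign.
W+ = 1 + 4.5 + 7 + 2.5 = 15
W- = 6 + 4.5 + 8 + 2.5 = 21
(Check: W+ + W- = 36 should equal n(n+1)/2 = 36.)
Step 4: Test statistic W = min(W+, W-) = 15.
Step 5: Ties in |d|, so use the tie-corrected normal approximation.
        E[W] = n(n+1)/4 = 8*9/4 = 18.
        Tie groups: |d|=3 (t=2), |d|=4 (t=2); sum(t^3 - t) = 12.
        Var[W] = n(n+1)(2n+1)/24 - sum(t^3-t)/48 = 1224/24 - 12/48 = 50.75.
        z = (W - E[W]) / sqrt(Var[W]) = (15 - 18) / 7.1239 = -0.4211.
        Two-sided p = 2*Phi(z) = 0.673669.
Step 6: alpha = 0.05. fail to reject H0.

W+ = 15, W- = 21, W = min = 15, p = 0.673669, fail to reject H0.


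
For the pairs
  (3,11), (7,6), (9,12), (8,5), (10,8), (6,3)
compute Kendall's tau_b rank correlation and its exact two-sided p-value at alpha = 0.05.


Step 1: Enumerate the 15 unordered pairs (i,j) with i<j and classify each by sign(x_j-x_i) * sign(y_j-y_i).
  (1,2):dx=+4,dy=-5->D; (1,3):dx=+6,dy=+1->C; (1,4):dx=+5,dy=-6->D; (1,5):dx=+7,dy=-3->D
  (1,6):dx=+3,dy=-8->D; (2,3):dx=+2,dy=+6->C; (2,4):dx=+1,dy=-1->D; (2,5):dx=+3,dy=+2->C
  (2,6):dx=-1,dy=-3->C; (3,4):dx=-1,dy=-7->C; (3,5):dx=+1,dy=-4->D; (3,6):dx=-3,dy=-9->C
  (4,5):dx=+2,dy=+3->C; (4,6):dx=-2,dy=-2->C; (5,6):dx=-4,dy=-5->C
Step 2: C = 9, D = 6, total pairs = 15.
Step 3: tau = (C - D)/(n(n-1)/2) = (9 - 6)/15 = 0.200000.
Step 4: Exact two-sided p-value (enumerate n! = 720 permutations of y under H0): p = 0.719444.
Step 5: alpha = 0.05. fail to reject H0.

tau_b = 0.2000 (C=9, D=6), p = 0.719444, fail to reject H0.
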